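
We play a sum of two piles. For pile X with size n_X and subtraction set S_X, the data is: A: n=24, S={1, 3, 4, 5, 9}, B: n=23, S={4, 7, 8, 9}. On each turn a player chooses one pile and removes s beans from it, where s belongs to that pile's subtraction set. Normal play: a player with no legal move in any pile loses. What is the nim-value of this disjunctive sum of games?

2

Pile A, S = {1, 3, 4, 5, 9}:
n :  0  1  2  3  4  5  6  7  8  9 10 11 12 13 14 15 16 17 18 19 20 21 22 23 24
G :  0  1  0  1  2  3  2  3  0  1  0  1  2  3  2  3  0  1  0  1  2  3  2  3  0
G_A(24) = 0.
Pile B, S = {4, 7, 8, 9}:
G(0) = 0
G(1) = mex{} = 0
G(2) = mex{} = 0
G(3) = mex{} = 0
G(4) = mex{0} = 1
G(5) = mex{0} = 1
G(6) = mex{0} = 1
G(7) = mex{0,0} = 1
G(8) = mex{1,0,0} = 2
G(9) = mex{1,0,0,0} = 2
G(10) = mex{1,0,0,0} = 2
G(11) = mex{1,1,0,0} = 2
G(12) = mex{2,1,1,0} = 3
G(13) = mex{2,1,1,1} = 0
G(14) = mex{2,1,1,1} = 0
G(15) = mex{2,2,1,1} = 0
G(16) = mex{3,2,2,1} = 0
G(17) = mex{0,2,2,2} = 1
G(18) = mex{0,2,2,2} = 1
G(19) = mex{0,3,2,2} = 1
G(20) = mex{0,0,3,2} = 1
G(21) = mex{1,0,0,3} = 2
G(22) = mex{1,0,0,0} = 2
G(23) = mex{1,0,0,0} = 2
G_B(23) = 2.
Combined Grundy value = 0 ⊕ 2 = 2.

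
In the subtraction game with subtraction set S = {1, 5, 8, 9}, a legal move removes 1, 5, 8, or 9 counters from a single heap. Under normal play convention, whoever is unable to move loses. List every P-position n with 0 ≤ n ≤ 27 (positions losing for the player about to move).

0, 2, 4, 6, 16, 18, 20, 22

n :  0  1  2  3  4  5  6  7  8  9 10 11 12 13 14 15 16 17 18 19 20 21 22 23 24 25 26 27
G :  0  1  0  1  0  1  0  1  2  3  2  3  2  3  2  3  0  1  0  1  0  1  0  1  2  3  2  3
P-positions are exactly the n with G(n) = 0.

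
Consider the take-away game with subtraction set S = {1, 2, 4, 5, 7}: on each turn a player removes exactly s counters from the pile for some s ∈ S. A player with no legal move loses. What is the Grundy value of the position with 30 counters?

0

n :  0  1  2  3  4  5  6  7  8  9 10 11 12 13 14 15 16 17 18 19 20 21 22 23 24 25 26 27 28 29 30
G :  0  1  2  0  1  2  0  1  2  0  1  2  0  1  2  0  1  2  0  1  2  0  1  2  0  1  2  0  1  2  0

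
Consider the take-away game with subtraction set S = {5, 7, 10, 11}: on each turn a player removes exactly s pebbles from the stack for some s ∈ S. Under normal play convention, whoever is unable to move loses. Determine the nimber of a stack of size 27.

n :  0  1  2  3  4  5  6  7  8  9 10 11 12 13 14 15 16 17 18 19 20 21 22 23 24 25 26 27
G :  0  0  0  0  0  1  1  1  1  1  2  2  2  2  2  3  0  0  0  0  0  1  1  1  1  1  2  2

2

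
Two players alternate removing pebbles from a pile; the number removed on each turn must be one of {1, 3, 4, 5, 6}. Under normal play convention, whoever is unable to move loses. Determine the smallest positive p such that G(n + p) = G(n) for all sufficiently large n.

9

G(0) = 0
G(1) = mex{0} = 1
G(2) = mex{1} = 0
G(3) = mex{0,0} = 1
G(4) = mex{1,1,0} = 2
G(5) = mex{2,0,1,0} = 3
G(6) = mex{3,1,0,1,0} = 2
G(7) = mex{2,2,1,0,1} = 3
G(8) = mex{3,3,2,1,0} = 4
G(9) = mex{4,2,3,2,1} = 0
G(10) = mex{0,3,2,3,2} = 1
G(11) = mex{1,4,3,2,3} = 0
G(12) = mex{0,0,4,3,2} = 1
G(13) = mex{1,1,0,4,3} = 2
G(14) = mex{2,0,1,0,4} = 3
G(15) = mex{3,1,0,1,0} = 2
G(16) = mex{2,2,1,0,1} = 3
G(17) = mex{3,3,2,1,0} = 4
G(18) = mex{4,2,3,2,1} = 0
G(19) = mex{0,3,2,3,2} = 1
G(n+9) = G(n) holds for n = 0,…,5 (a full window of length max(S) = 6), so the sequence is purely periodic with period 9.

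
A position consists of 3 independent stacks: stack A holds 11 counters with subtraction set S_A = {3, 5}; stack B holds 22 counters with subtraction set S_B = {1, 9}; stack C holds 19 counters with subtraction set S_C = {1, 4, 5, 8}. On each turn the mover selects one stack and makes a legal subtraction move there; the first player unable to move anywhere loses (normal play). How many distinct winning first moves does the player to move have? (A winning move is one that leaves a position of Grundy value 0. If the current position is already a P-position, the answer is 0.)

0

Stack A, S = {3, 5}:
n :  0  1  2  3  4  5  6  7  8  9 10 11
G :  0  0  0  1  1  1  2  2  0  0  0  1
G_A(11) = 1.
Stack B, S = {1, 9}:
n :  0  1  2  3  4  5  6  7  8  9 10 11 12 13 14 15 16 17 18 19 20 21 22
G :  0  1  0  1  0  1  0  1  0  1  0  1  0  1  0  1  0  1  0  1  0  1  0
G_B(22) = 0.
Stack C, S = {1, 4, 5, 8}:
G(0) = 0
G(1) = mex{0} = 1
G(2) = mex{1} = 0
G(3) = mex{0} = 1
G(4) = mex{1,0} = 2
G(5) = mex{2,1,0} = 3
G(6) = mex{3,0,1} = 2
G(7) = mex{2,1,0} = 3
G(8) = mex{3,2,1,0} = 4
G(9) = mex{4,3,2,1} = 0
G(10) = mex{0,2,3,0} = 1
G(11) = mex{1,3,2,1} = 0
G(12) = mex{0,4,3,2} = 1
G(13) = mex{1,0,4,3} = 2
G(14) = mex{2,1,0,2} = 3
G(15) = mex{3,0,1,3} = 2
G(16) = mex{2,1,0,4} = 3
G(17) = mex{3,2,1,0} = 4
G(18) = mex{4,3,2,1} = 0
G(19) = mex{0,2,3,0} = 1
G_C(19) = 1.
Combined Grundy value = 1 ⊕ 0 ⊕ 1 = 0.
A winning move leaves total XOR = 0, i.e. changes one component's Grundy value g to g ⊕ X where X is the current total.
Stack A: target g' = 1⊕0 = 1, but every legal move changes the Grundy value (mex property), so 0 moves.
Stack B: target g' = 0⊕0 = 0, but every legal move changes the Grundy value (mex property), so 0 moves.
Stack C: target g' = 1⊕0 = 1, but every legal move changes the Grundy value (mex property), so 0 moves.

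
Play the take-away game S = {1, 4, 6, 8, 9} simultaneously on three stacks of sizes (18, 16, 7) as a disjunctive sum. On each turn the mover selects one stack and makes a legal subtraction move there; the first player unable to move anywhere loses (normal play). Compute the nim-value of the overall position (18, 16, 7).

All stacks use S = {1, 4, 6, 8, 9}:
n :  0  1  2  3  4  5  6  7  8  9 10 11 12 13 14 15 16 17 18
G :  0  1  0  1  2  0  1  0  1  2  3  2  0  1  2  3  2  0  1
Stack A: G(18) = 1.
Stack B: G(16) = 2.
Stack C: G(7) = 0.
Combined Grundy value = 1 ⊕ 2 ⊕ 0 = 3.

3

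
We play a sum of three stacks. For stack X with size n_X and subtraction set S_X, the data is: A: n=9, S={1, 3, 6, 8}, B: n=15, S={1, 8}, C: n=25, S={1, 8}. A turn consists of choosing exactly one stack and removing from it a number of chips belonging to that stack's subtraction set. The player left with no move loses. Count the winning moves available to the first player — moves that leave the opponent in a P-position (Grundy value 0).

5

Stack A, S = {1, 3, 6, 8}:
n : 0 1 2 3 4 5 6 7 8 9
G : 0 1 0 1 0 1 2 3 2 0
G_A(9) = 0.
Stack B, S = {1, 8}:
n :  0  1  2  3  4  5  6  7  8  9 10 11 12 13 14 15
G :  0  1  0  1  0  1  0  1  2  0  1  0  1  0  1  0
G_B(15) = 0.
Stack C, S = {1, 8}:
G(0) = 0
G(1) = mex{0} = 1
G(2) = mex{1} = 0
G(3) = mex{0} = 1
G(4) = mex{1} = 0
G(5) = mex{0} = 1
G(6) = mex{1} = 0
G(7) = mex{0} = 1
G(8) = mex{1,0} = 2
G(9) = mex{2,1} = 0
G(10) = mex{0,0} = 1
G(11) = mex{1,1} = 0
G(12) = mex{0,0} = 1
G(13) = mex{1,1} = 0
G(14) = mex{0,0} = 1
G(15) = mex{1,1} = 0
G(16) = mex{0,2} = 1
G(17) = mex{1,0} = 2
G(18) = mex{2,1} = 0
G(19) = mex{0,0} = 1
G(20) = mex{1,1} = 0
G(21) = mex{0,0} = 1
G(22) = mex{1,1} = 0
G(23) = mex{0,0} = 1
G(24) = mex{1,1} = 0
G(25) = mex{0,2} = 1
G_C(25) = 1.
Combined Grundy value = 0 ⊕ 0 ⊕ 1 = 1.
A winning move leaves total XOR = 0, i.e. changes one component's Grundy value g to g ⊕ X where X is the current total.
Stack A: need g' = 0⊕1 = 1. Options: 9−1→G=2, 9−3→G=2, 9−6→G=1, 9−8→G=1. Hits: 2.
Stack B: need g' = 0⊕1 = 1. Options: 15−1→G=1, 15−8→G=1. Hits: 2.
Stack C: need g' = 1⊕1 = 0. Options: 25−1→G=0, 25−8→G=2. Hits: 1.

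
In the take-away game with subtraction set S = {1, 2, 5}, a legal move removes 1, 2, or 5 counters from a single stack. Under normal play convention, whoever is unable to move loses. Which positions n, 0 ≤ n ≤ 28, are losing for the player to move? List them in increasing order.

0, 3, 6, 9, 12, 15, 18, 21, 24, 27

G(0) = 0
G(1) = mex{0} = 1
G(2) = mex{1,0} = 2
G(3) = mex{2,1} = 0
G(4) = mex{0,2} = 1
G(5) = mex{1,0,0} = 2
G(6) = mex{2,1,1} = 0
G(7) = mex{0,2,2} = 1
G(8) = mex{1,0,0} = 2
G(9) = mex{2,1,1} = 0
G(10) = mex{0,2,2} = 1
G(11) = mex{1,0,0} = 2
G(12) = mex{2,1,1} = 0
G(13) = mex{0,2,2} = 1
G(14) = mex{1,0,0} = 2
G(15) = mex{2,1,1} = 0
G(16) = mex{0,2,2} = 1
G(17) = mex{1,0,0} = 2
G(18) = mex{2,1,1} = 0
G(19) = mex{0,2,2} = 1
G(20) = mex{1,0,0} = 2
G(21) = mex{2,1,1} = 0
G(22) = mex{0,2,2} = 1
G(23) = mex{1,0,0} = 2
G(24) = mex{2,1,1} = 0
G(25) = mex{0,2,2} = 1
G(26) = mex{1,0,0} = 2
G(27) = mex{2,1,1} = 0
G(28) = mex{0,2,2} = 1
P-positions are exactly the n with G(n) = 0.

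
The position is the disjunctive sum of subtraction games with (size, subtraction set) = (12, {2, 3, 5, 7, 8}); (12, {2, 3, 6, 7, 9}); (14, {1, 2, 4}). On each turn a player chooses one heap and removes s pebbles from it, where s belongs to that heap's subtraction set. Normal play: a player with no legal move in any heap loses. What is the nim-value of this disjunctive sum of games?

Heap A, S = {2, 3, 5, 7, 8}:
n :  0  1  2  3  4  5  6  7  8  9 10 11 12
G :  0  0  1  1  2  2  3  3  4  4  0  0  1
G_A(12) = 1.
Heap B, S = {2, 3, 6, 7, 9}:
G(0) = 0
G(1) = mex{} = 0
G(2) = mex{0} = 1
G(3) = mex{0,0} = 1
G(4) = mex{1,0} = 2
G(5) = mex{1,1} = 0
G(6) = mex{2,1,0} = 3
G(7) = mex{0,2,0,0} = 1
G(8) = mex{3,0,1,0} = 2
G(9) = mex{1,3,1,1,0} = 2
G(10) = mex{2,1,2,1,0} = 3
G(11) = mex{2,2,0,2,1} = 3
G(12) = mex{3,2,3,0,1} = 4
G_B(12) = 4.
Heap C, S = {1, 2, 4}:
G(0) = 0
G(1) = mex{0} = 1
G(2) = mex{1,0} = 2
G(3) = mex{2,1} = 0
G(4) = mex{0,2,0} = 1
G(5) = mex{1,0,1} = 2
G(6) = mex{2,1,2} = 0
G(7) = mex{0,2,0} = 1
G(8) = mex{1,0,1} = 2
G(9) = mex{2,1,2} = 0
G(10) = mex{0,2,0} = 1
G(11) = mex{1,0,1} = 2
G(12) = mex{2,1,2} = 0
G(13) = mex{0,2,0} = 1
G(14) = mex{1,0,1} = 2
G_C(14) = 2.
Combined Grundy value = 1 ⊕ 4 ⊕ 2 = 7.

7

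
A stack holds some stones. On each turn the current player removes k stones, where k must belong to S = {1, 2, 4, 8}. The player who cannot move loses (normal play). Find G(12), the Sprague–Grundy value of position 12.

0

n :  0  1  2  3  4  5  6  7  8  9 10 11 12
G :  0  1  2  0  1  2  0  1  2  0  1  2  0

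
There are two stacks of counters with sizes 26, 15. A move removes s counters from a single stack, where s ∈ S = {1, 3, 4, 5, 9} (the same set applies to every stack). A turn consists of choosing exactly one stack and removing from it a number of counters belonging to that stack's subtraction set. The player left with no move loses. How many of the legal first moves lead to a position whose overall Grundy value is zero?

3

All stacks use S = {1, 3, 4, 5, 9}:
G(0) = 0
G(1) = mex{0} = 1
G(2) = mex{1} = 0
G(3) = mex{0,0} = 1
G(4) = mex{1,1,0} = 2
G(5) = mex{2,0,1,0} = 3
G(6) = mex{3,1,0,1} = 2
G(7) = mex{2,2,1,0} = 3
G(8) = mex{3,3,2,1} = 0
G(9) = mex{0,2,3,2,0} = 1
G(10) = mex{1,3,2,3,1} = 0
G(11) = mex{0,0,3,2,0} = 1
G(12) = mex{1,1,0,3,1} = 2
G(13) = mex{2,0,1,0,2} = 3
G(14) = mex{3,1,0,1,3} = 2
G(15) = mex{2,2,1,0,2} = 3
G(16) = mex{3,3,2,1,3} = 0
G(17) = mex{0,2,3,2,0} = 1
G(18) = mex{1,3,2,3,1} = 0
G(19) = mex{0,0,3,2,0} = 1
G(20) = mex{1,1,0,3,1} = 2
G(21) = mex{2,0,1,0,2} = 3
G(22) = mex{3,1,0,1,3} = 2
G(23) = mex{2,2,1,0,2} = 3
G(24) = mex{3,3,2,1,3} = 0
G(25) = mex{0,2,3,2,0} = 1
G(26) = mex{1,3,2,3,1} = 0
Stack A: G(26) = 0.
Stack B: G(15) = 3.
Combined Grundy value = 0 ⊕ 3 = 3.
A winning move leaves total XOR = 0, i.e. changes one component's Grundy value g to g ⊕ X where X is the current total.
Stack A: need g' = 0⊕3 = 3. Options: 26−1→G=1, 26−3→G=3, 26−4→G=2, 26−5→G=3, 26−9→G=1. Hits: 2.
Stack B: need g' = 3⊕3 = 0. Options: 15−1→G=2, 15−3→G=2, 15−4→G=1, 15−5→G=0, 15−9→G=2. Hits: 1.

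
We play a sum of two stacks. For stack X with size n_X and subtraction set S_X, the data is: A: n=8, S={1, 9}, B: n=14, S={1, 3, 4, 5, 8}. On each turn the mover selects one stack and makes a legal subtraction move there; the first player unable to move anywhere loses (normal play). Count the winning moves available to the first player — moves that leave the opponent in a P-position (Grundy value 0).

2

Stack A, S = {1, 9}:
G(0) = 0
G(1) = mex{0} = 1
G(2) = mex{1} = 0
G(3) = mex{0} = 1
G(4) = mex{1} = 0
G(5) = mex{0} = 1
G(6) = mex{1} = 0
G(7) = mex{0} = 1
G(8) = mex{1} = 0
G_A(8) = 0.
Stack B, S = {1, 3, 4, 5, 8}:
G(0) = 0
G(1) = mex{0} = 1
G(2) = mex{1} = 0
G(3) = mex{0,0} = 1
G(4) = mex{1,1,0} = 2
G(5) = mex{2,0,1,0} = 3
G(6) = mex{3,1,0,1} = 2
G(7) = mex{2,2,1,0} = 3
G(8) = mex{3,3,2,1,0} = 4
G(9) = mex{4,2,3,2,1} = 0
G(10) = mex{0,3,2,3,0} = 1
G(11) = mex{1,4,3,2,1} = 0
G(12) = mex{0,0,4,3,2} = 1
G(13) = mex{1,1,0,4,3} = 2
G(14) = mex{2,0,1,0,2} = 3
G_B(14) = 3.
Combined Grundy value = 0 ⊕ 3 = 3.
A winning move leaves total XOR = 0, i.e. changes one component's Grundy value g to g ⊕ X where X is the current total.
Stack A: need g' = 0⊕3 = 3. Options: 8−1→G=1. Hits: 0.
Stack B: need g' = 3⊕3 = 0. Options: 14−1→G=2, 14−3→G=0, 14−4→G=1, 14−5→G=0, 14−8→G=2. Hits: 2.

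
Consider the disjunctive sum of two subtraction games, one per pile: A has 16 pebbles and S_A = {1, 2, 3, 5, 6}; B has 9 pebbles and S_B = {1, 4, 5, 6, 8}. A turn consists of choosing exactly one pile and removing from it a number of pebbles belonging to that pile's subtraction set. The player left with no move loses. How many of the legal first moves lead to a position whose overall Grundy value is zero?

Pile A, S = {1, 2, 3, 5, 6}:
n :  0  1  2  3  4  5  6  7  8  9 10 11 12 13 14 15 16
G :  0  1  2  3  0  1  2  3  0  1  2  3  0  1  2  3  0
G_A(16) = 0.
Pile B, S = {1, 4, 5, 6, 8}:
G(0) = 0
G(1) = mex{0} = 1
G(2) = mex{1} = 0
G(3) = mex{0} = 1
G(4) = mex{1,0} = 2
G(5) = mex{2,1,0} = 3
G(6) = mex{3,0,1,0} = 2
G(7) = mex{2,1,0,1} = 3
G(8) = mex{3,2,1,0,0} = 4
G(9) = mex{4,3,2,1,1} = 0
G_B(9) = 0.
Combined Grundy value = 0 ⊕ 0 = 0.
A winning move leaves total XOR = 0, i.e. changes one component's Grundy value g to g ⊕ X where X is the current total.
Pile A: target g' = 0⊕0 = 0, but every legal move changes the Grundy value (mex property), so 0 moves.
Pile B: target g' = 0⊕0 = 0, but every legal move changes the Grundy value (mex property), so 0 moves.

0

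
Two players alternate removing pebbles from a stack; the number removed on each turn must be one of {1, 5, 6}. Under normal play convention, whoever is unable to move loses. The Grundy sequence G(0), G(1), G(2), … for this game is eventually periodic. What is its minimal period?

G(0) = 0
G(1) = mex{0} = 1
G(2) = mex{1} = 0
G(3) = mex{0} = 1
G(4) = mex{1} = 0
G(5) = mex{0,0} = 1
G(6) = mex{1,1,0} = 2
G(7) = mex{2,0,1} = 3
G(8) = mex{3,1,0} = 2
G(9) = mex{2,0,1} = 3
G(10) = mex{3,1,0} = 2
G(11) = mex{2,2,1} = 0
G(12) = mex{0,3,2} = 1
G(13) = mex{1,2,3} = 0
G(14) = mex{0,3,2} = 1
G(15) = mex{1,2,3} = 0
G(16) = mex{0,0,2} = 1
G(17) = mex{1,1,0} = 2
G(18) = mex{2,0,1} = 3
G(19) = mex{3,1,0} = 2
G(20) = mex{2,0,1} = 3
G(21) = mex{3,1,0} = 2
G(22) = mex{2,2,1} = 0
G(23) = mex{0,3,2} = 1
G(n+11) = G(n) holds for n = 0,…,5 (a full window of length max(S) = 6), so the sequence is purely periodic with period 11.

11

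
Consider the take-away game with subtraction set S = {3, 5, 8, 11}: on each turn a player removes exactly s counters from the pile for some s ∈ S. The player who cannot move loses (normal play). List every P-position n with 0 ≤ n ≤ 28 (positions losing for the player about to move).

n :  0  1  2  3  4  5  6  7  8  9 10 11 12 13 14 15 16 17 18 19 20 21 22 23 24 25 26 27 28
G :  0  0  0  1  1  1  2  2  2  3  3  3  4  4  0  0  0  1  1  1  2  2  2  3  3  3  4  4  0
P-positions are exactly the n with G(n) = 0.

0, 1, 2, 14, 15, 16, 28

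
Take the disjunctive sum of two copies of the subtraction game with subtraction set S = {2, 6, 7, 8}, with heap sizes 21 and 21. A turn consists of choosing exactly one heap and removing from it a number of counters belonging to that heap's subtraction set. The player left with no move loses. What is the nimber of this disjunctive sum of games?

0

All heaps use S = {2, 6, 7, 8}:
n :  0  1  2  3  4  5  6  7  8  9 10 11 12 13 14 15 16 17 18 19 20 21
G :  0  0  1  1  0  0  1  1  2  2  3  3  2  2  0  0  1  1  0  0  1  1
Heap A: G(21) = 1.
Heap B: G(21) = 1.
Combined Grundy value = 1 ⊕ 1 = 0.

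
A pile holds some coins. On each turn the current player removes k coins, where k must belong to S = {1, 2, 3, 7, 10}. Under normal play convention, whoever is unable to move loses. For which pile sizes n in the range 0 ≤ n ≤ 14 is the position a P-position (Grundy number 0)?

0, 4, 8, 12

G(0) = 0
G(1) = mex{0} = 1
G(2) = mex{1,0} = 2
G(3) = mex{2,1,0} = 3
G(4) = mex{3,2,1} = 0
G(5) = mex{0,3,2} = 1
G(6) = mex{1,0,3} = 2
G(7) = mex{2,1,0,0} = 3
G(8) = mex{3,2,1,1} = 0
G(9) = mex{0,3,2,2} = 1
G(10) = mex{1,0,3,3,0} = 2
G(11) = mex{2,1,0,0,1} = 3
G(12) = mex{3,2,1,1,2} = 0
G(13) = mex{0,3,2,2,3} = 1
G(14) = mex{1,0,3,3,0} = 2
P-positions are exactly the n with G(n) = 0.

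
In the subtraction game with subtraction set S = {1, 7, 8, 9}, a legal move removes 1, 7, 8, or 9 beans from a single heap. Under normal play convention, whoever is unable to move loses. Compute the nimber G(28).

2

G(0) = 0
G(1) = mex{0} = 1
G(2) = mex{1} = 0
G(3) = mex{0} = 1
G(4) = mex{1} = 0
G(5) = mex{0} = 1
G(6) = mex{1} = 0
G(7) = mex{0,0} = 1
G(8) = mex{1,1,0} = 2
G(9) = mex{2,0,1,0} = 3
G(10) = mex{3,1,0,1} = 2
G(11) = mex{2,0,1,0} = 3
G(12) = mex{3,1,0,1} = 2
G(13) = mex{2,0,1,0} = 3
G(14) = mex{3,1,0,1} = 2
G(15) = mex{2,2,1,0} = 3
G(16) = mex{3,3,2,1} = 0
G(17) = mex{0,2,3,2} = 1
G(18) = mex{1,3,2,3} = 0
G(19) = mex{0,2,3,2} = 1
G(20) = mex{1,3,2,3} = 0
G(21) = mex{0,2,3,2} = 1
G(22) = mex{1,3,2,3} = 0
G(23) = mex{0,0,3,2} = 1
G(24) = mex{1,1,0,3} = 2
G(25) = mex{2,0,1,0} = 3
G(26) = mex{3,1,0,1} = 2
G(27) = mex{2,0,1,0} = 3
G(28) = mex{3,1,0,1} = 2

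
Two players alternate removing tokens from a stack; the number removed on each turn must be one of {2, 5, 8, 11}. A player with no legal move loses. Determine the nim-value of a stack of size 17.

n :  0  1  2  3  4  5  6  7  8  9 10 11 12 13 14 15 16 17
G :  0  0  1  1  0  2  1  0  2  1  0  2  1  0  0  1  1  0

0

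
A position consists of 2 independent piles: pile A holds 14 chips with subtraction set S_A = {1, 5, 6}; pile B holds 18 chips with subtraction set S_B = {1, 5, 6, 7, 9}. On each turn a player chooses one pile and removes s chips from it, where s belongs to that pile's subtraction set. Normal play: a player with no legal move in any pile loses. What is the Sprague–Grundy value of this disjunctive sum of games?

3

Pile A, S = {1, 5, 6}:
G(0) = 0
G(1) = mex{0} = 1
G(2) = mex{1} = 0
G(3) = mex{0} = 1
G(4) = mex{1} = 0
G(5) = mex{0,0} = 1
G(6) = mex{1,1,0} = 2
G(7) = mex{2,0,1} = 3
G(8) = mex{3,1,0} = 2
G(9) = mex{2,0,1} = 3
G(10) = mex{3,1,0} = 2
G(11) = mex{2,2,1} = 0
G(12) = mex{0,3,2} = 1
G(13) = mex{1,2,3} = 0
G(14) = mex{0,3,2} = 1
G_A(14) = 1.
Pile B, S = {1, 5, 6, 7, 9}:
G(0) = 0
G(1) = mex{0} = 1
G(2) = mex{1} = 0
G(3) = mex{0} = 1
G(4) = mex{1} = 0
G(5) = mex{0,0} = 1
G(6) = mex{1,1,0} = 2
G(7) = mex{2,0,1,0} = 3
G(8) = mex{3,1,0,1} = 2
G(9) = mex{2,0,1,0,0} = 3
G(10) = mex{3,1,0,1,1} = 2
G(11) = mex{2,2,1,0,0} = 3
G(12) = mex{3,3,2,1,1} = 0
G(13) = mex{0,2,3,2,0} = 1
G(14) = mex{1,3,2,3,1} = 0
G(15) = mex{0,2,3,2,2} = 1
G(16) = mex{1,3,2,3,3} = 0
G(17) = mex{0,0,3,2,2} = 1
G(18) = mex{1,1,0,3,3} = 2
G_B(18) = 2.
Combined Grundy value = 1 ⊕ 2 = 3.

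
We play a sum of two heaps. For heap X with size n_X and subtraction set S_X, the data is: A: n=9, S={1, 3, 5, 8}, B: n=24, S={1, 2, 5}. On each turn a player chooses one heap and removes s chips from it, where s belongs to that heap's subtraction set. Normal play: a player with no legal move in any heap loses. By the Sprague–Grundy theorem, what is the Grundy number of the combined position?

3

Heap A, S = {1, 3, 5, 8}:
n : 0 1 2 3 4 5 6 7 8 9
G : 0 1 0 1 0 1 0 1 2 3
G_A(9) = 3.
Heap B, S = {1, 2, 5}:
n :  0  1  2  3  4  5  6  7  8  9 10 11 12 13 14 15 16 17 18 19 20 21 22 23 24
G :  0  1  2  0  1  2  0  1  2  0  1  2  0  1  2  0  1  2  0  1  2  0  1  2  0
G_B(24) = 0.
Combined Grundy value = 3 ⊕ 0 = 3.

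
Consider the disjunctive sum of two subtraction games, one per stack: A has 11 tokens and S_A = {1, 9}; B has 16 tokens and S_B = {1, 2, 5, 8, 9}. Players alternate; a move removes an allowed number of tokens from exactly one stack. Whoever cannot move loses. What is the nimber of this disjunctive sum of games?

1

Stack A, S = {1, 9}:
n :  0  1  2  3  4  5  6  7  8  9 10 11
G :  0  1  0  1  0  1  0  1  0  1  0  1
G_A(11) = 1.
Stack B, S = {1, 2, 5, 8, 9}:
G(0) = 0
G(1) = mex{0} = 1
G(2) = mex{1,0} = 2
G(3) = mex{2,1} = 0
G(4) = mex{0,2} = 1
G(5) = mex{1,0,0} = 2
G(6) = mex{2,1,1} = 0
G(7) = mex{0,2,2} = 1
G(8) = mex{1,0,0,0} = 2
G(9) = mex{2,1,1,1,0} = 3
G(10) = mex{3,2,2,2,1} = 0
G(11) = mex{0,3,0,0,2} = 1
G(12) = mex{1,0,1,1,0} = 2
G(13) = mex{2,1,2,2,1} = 0
G(14) = mex{0,2,3,0,2} = 1
G(15) = mex{1,0,0,1,0} = 2
G(16) = mex{2,1,1,2,1} = 0
G_B(16) = 0.
Combined Grundy value = 1 ⊕ 0 = 1.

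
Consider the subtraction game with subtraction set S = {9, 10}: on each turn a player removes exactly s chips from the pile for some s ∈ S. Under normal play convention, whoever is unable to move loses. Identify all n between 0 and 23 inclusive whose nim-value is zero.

0, 1, 2, 3, 4, 5, 6, 7, 8, 19, 20, 21, 22, 23

G(0) = 0
G(1) = mex{} = 0
G(2) = mex{} = 0
G(3) = mex{} = 0
G(4) = mex{} = 0
G(5) = mex{} = 0
G(6) = mex{} = 0
G(7) = mex{} = 0
G(8) = mex{} = 0
G(9) = mex{0} = 1
G(10) = mex{0,0} = 1
G(11) = mex{0,0} = 1
G(12) = mex{0,0} = 1
G(13) = mex{0,0} = 1
G(14) = mex{0,0} = 1
G(15) = mex{0,0} = 1
G(16) = mex{0,0} = 1
G(17) = mex{0,0} = 1
G(18) = mex{1,0} = 2
G(19) = mex{1,1} = 0
G(20) = mex{1,1} = 0
G(21) = mex{1,1} = 0
G(22) = mex{1,1} = 0
G(23) = mex{1,1} = 0
P-positions are exactly the n with G(n) = 0.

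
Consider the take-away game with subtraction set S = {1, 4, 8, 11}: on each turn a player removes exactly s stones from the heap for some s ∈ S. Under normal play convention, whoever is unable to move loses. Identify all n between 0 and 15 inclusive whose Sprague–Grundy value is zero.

0, 2, 5, 7, 12, 14

n :  0  1  2  3  4  5  6  7  8  9 10 11 12 13 14 15
G :  0  1  0  1  2  0  1  0  1  2  3  2  0  1  0  1
P-positions are exactly the n with G(n) = 0.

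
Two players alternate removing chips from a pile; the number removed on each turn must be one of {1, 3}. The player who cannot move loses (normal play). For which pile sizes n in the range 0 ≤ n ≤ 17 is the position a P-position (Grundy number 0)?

G(0) = 0
G(1) = mex{0} = 1
G(2) = mex{1} = 0
G(3) = mex{0,0} = 1
G(4) = mex{1,1} = 0
G(5) = mex{0,0} = 1
G(6) = mex{1,1} = 0
G(7) = mex{0,0} = 1
G(8) = mex{1,1} = 0
G(9) = mex{0,0} = 1
G(10) = mex{1,1} = 0
G(11) = mex{0,0} = 1
G(12) = mex{1,1} = 0
G(13) = mex{0,0} = 1
G(14) = mex{1,1} = 0
G(15) = mex{0,0} = 1
G(16) = mex{1,1} = 0
G(17) = mex{0,0} = 1
P-positions are exactly the n with G(n) = 0.

0, 2, 4, 6, 8, 10, 12, 14, 16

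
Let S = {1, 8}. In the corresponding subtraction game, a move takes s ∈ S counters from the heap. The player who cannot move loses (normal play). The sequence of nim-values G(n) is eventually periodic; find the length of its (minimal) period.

9

n :  0  1  2  3  4  5  6  7  8  9 10 11 12 13 14 15 16 17 18 19
G :  0  1  0  1  0  1  0  1  2  0  1  0  1  0  1  0  1  2  0  1
G(n+9) = G(n) holds for n = 0,…,7 (a full window of length max(S) = 8), so the sequence is purely periodic with period 9.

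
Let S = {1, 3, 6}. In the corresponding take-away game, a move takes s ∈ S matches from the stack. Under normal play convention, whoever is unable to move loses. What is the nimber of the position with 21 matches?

n :  0  1  2  3  4  5  6  7  8  9 10 11 12 13 14 15 16 17 18 19 20 21
G :  0  1  0  1  0  1  2  3  2  0  1  0  1  0  1  2  3  2  0  1  0  1

1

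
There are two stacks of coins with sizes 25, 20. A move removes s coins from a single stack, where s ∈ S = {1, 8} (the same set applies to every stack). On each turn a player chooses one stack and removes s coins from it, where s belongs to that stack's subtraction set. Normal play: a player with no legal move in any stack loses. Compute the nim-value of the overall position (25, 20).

1

All stacks use S = {1, 8}:
G(0) = 0
G(1) = mex{0} = 1
G(2) = mex{1} = 0
G(3) = mex{0} = 1
G(4) = mex{1} = 0
G(5) = mex{0} = 1
G(6) = mex{1} = 0
G(7) = mex{0} = 1
G(8) = mex{1,0} = 2
G(9) = mex{2,1} = 0
G(10) = mex{0,0} = 1
G(11) = mex{1,1} = 0
G(12) = mex{0,0} = 1
G(13) = mex{1,1} = 0
G(14) = mex{0,0} = 1
G(15) = mex{1,1} = 0
G(16) = mex{0,2} = 1
G(17) = mex{1,0} = 2
G(18) = mex{2,1} = 0
G(19) = mex{0,0} = 1
G(20) = mex{1,1} = 0
G(21) = mex{0,0} = 1
G(22) = mex{1,1} = 0
G(23) = mex{0,0} = 1
G(24) = mex{1,1} = 0
G(25) = mex{0,2} = 1
Stack A: G(25) = 1.
Stack B: G(20) = 0.
Combined Grundy value = 1 ⊕ 0 = 1.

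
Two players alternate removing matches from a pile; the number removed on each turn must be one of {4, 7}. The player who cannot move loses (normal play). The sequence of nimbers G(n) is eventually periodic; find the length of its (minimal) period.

11

n :  0  1  2  3  4  5  6  7  8  9 10 11 12 13 14 15 16 17 18 19 20 21 22 23
G :  0  0  0  0  1  1  1  1  2  2  2  0  0  0  0  1  1  1  1  2  2  2  0  0
G(n+11) = G(n) holds for n = 0,…,6 (a full window of length max(S) = 7), so the sequence is purely periodic with period 11.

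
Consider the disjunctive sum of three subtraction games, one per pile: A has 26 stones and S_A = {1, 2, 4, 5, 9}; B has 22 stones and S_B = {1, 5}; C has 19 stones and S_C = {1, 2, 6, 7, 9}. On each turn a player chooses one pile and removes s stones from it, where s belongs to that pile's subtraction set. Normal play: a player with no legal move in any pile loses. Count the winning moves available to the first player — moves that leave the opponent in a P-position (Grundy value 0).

Pile A, S = {1, 2, 4, 5, 9}:
G(0) = 0
G(1) = mex{0} = 1
G(2) = mex{1,0} = 2
G(3) = mex{2,1} = 0
G(4) = mex{0,2,0} = 1
G(5) = mex{1,0,1,0} = 2
G(6) = mex{2,1,2,1} = 0
G(7) = mex{0,2,0,2} = 1
G(8) = mex{1,0,1,0} = 2
G(9) = mex{2,1,2,1,0} = 3
G(10) = mex{3,2,0,2,1} = 4
G(11) = mex{4,3,1,0,2} = 5
G(12) = mex{5,4,2,1,0} = 3
G(13) = mex{3,5,3,2,1} = 0
G(14) = mex{0,3,4,3,2} = 1
G(15) = mex{1,0,5,4,0} = 2
G(16) = mex{2,1,3,5,1} = 0
G(17) = mex{0,2,0,3,2} = 1
G(18) = mex{1,0,1,0,3} = 2
G(19) = mex{2,1,2,1,4} = 0
G(20) = mex{0,2,0,2,5} = 1
G(21) = mex{1,0,1,0,3} = 2
G(22) = mex{2,1,2,1,0} = 3
G(23) = mex{3,2,0,2,1} = 4
G(24) = mex{4,3,1,0,2} = 5
G(25) = mex{5,4,2,1,0} = 3
G(26) = mex{3,5,3,2,1} = 0
G_A(26) = 0.
Pile B, S = {1, 5}:
G(0) = 0
G(1) = mex{0} = 1
G(2) = mex{1} = 0
G(3) = mex{0} = 1
G(4) = mex{1} = 0
G(5) = mex{0,0} = 1
G(6) = mex{1,1} = 0
G(7) = mex{0,0} = 1
G(8) = mex{1,1} = 0
G(9) = mex{0,0} = 1
G(10) = mex{1,1} = 0
G(11) = mex{0,0} = 1
G(12) = mex{1,1} = 0
G(13) = mex{0,0} = 1
G(14) = mex{1,1} = 0
G(15) = mex{0,0} = 1
G(16) = mex{1,1} = 0
G(17) = mex{0,0} = 1
G(18) = mex{1,1} = 0
G(19) = mex{0,0} = 1
G(20) = mex{1,1} = 0
G(21) = mex{0,0} = 1
G(22) = mex{1,1} = 0
G_B(22) = 0.
Pile C, S = {1, 2, 6, 7, 9}:
G(0) = 0
G(1) = mex{0} = 1
G(2) = mex{1,0} = 2
G(3) = mex{2,1} = 0
G(4) = mex{0,2} = 1
G(5) = mex{1,0} = 2
G(6) = mex{2,1,0} = 3
G(7) = mex{3,2,1,0} = 4
G(8) = mex{4,3,2,1} = 0
G(9) = mex{0,4,0,2,0} = 1
G(10) = mex{1,0,1,0,1} = 2
G(11) = mex{2,1,2,1,2} = 0
G(12) = mex{0,2,3,2,0} = 1
G(13) = mex{1,0,4,3,1} = 2
G(14) = mex{2,1,0,4,2} = 3
G(15) = mex{3,2,1,0,3} = 4
G(16) = mex{4,3,2,1,4} = 0
G(17) = mex{0,4,0,2,0} = 1
G(18) = mex{1,0,1,0,1} = 2
G(19) = mex{2,1,2,1,2} = 0
G_C(19) = 0.
Combined Grundy value = 0 ⊕ 0 ⊕ 0 = 0.
A winning move leaves total XOR = 0, i.e. changes one component's Grundy value g to g ⊕ X where X is the current total.
Pile A: target g' = 0⊕0 = 0, but every legal move changes the Grundy value (mex property), so 0 moves.
Pile B: target g' = 0⊕0 = 0, but every legal move changes the Grundy value (mex property), so 0 moves.
Pile C: target g' = 0⊕0 = 0, but every legal move changes the Grundy value (mex property), so 0 moves.

0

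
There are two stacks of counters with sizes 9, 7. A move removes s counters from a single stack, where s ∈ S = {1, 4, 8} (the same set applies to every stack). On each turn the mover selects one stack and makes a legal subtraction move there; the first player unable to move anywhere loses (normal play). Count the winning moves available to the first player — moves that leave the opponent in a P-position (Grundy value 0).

All stacks use S = {1, 4, 8}:
n : 0 1 2 3 4 5 6 7 8 9
G : 0 1 0 1 2 0 1 0 1 2
Stack A: G(9) = 2.
Stack B: G(7) = 0.
Combined Grundy value = 2 ⊕ 0 = 2.
A winning move leaves total XOR = 0, i.e. changes one component's Grundy value g to g ⊕ X where X is the current total.
Stack A: need g' = 2⊕2 = 0. Options: 9−1→G=1, 9−4→G=0, 9−8→G=1. Hits: 1.
Stack B: need g' = 0⊕2 = 2. Options: 7−1→G=1, 7−4→G=1. Hits: 0.

1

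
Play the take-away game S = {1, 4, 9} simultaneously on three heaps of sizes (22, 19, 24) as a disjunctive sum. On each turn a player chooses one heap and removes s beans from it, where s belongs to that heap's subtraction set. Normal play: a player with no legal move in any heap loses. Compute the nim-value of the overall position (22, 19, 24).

All heaps use S = {1, 4, 9}:
G(0) = 0
G(1) = mex{0} = 1
G(2) = mex{1} = 0
G(3) = mex{0} = 1
G(4) = mex{1,0} = 2
G(5) = mex{2,1} = 0
G(6) = mex{0,0} = 1
G(7) = mex{1,1} = 0
G(8) = mex{0,2} = 1
G(9) = mex{1,0,0} = 2
G(10) = mex{2,1,1} = 0
G(11) = mex{0,0,0} = 1
G(12) = mex{1,1,1} = 0
G(13) = mex{0,2,2} = 1
G(14) = mex{1,0,0} = 2
G(15) = mex{2,1,1} = 0
G(16) = mex{0,0,0} = 1
G(17) = mex{1,1,1} = 0
G(18) = mex{0,2,2} = 1
G(19) = mex{1,0,0} = 2
G(20) = mex{2,1,1} = 0
G(21) = mex{0,0,0} = 1
G(22) = mex{1,1,1} = 0
G(23) = mex{0,2,2} = 1
G(24) = mex{1,0,0} = 2
Heap A: G(22) = 0.
Heap B: G(19) = 2.
Heap C: G(24) = 2.
Combined Grundy value = 0 ⊕ 2 ⊕ 2 = 0.

0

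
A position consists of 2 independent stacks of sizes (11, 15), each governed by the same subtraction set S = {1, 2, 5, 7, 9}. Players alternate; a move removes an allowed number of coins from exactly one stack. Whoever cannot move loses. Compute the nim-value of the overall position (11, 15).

4

All stacks use S = {1, 2, 5, 7, 9}:
n :  0  1  2  3  4  5  6  7  8  9 10 11 12 13 14 15
G :  0  1  2  0  1  2  0  1  2  3  4  5  3  4  0  1
Stack A: G(11) = 5.
Stack B: G(15) = 1.
Combined Grundy value = 5 ⊕ 1 = 4.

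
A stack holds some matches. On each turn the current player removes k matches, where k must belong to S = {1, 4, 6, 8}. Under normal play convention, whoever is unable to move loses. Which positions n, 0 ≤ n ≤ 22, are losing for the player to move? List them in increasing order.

G(0) = 0
G(1) = mex{0} = 1
G(2) = mex{1} = 0
G(3) = mex{0} = 1
G(4) = mex{1,0} = 2
G(5) = mex{2,1} = 0
G(6) = mex{0,0,0} = 1
G(7) = mex{1,1,1} = 0
G(8) = mex{0,2,0,0} = 1
G(9) = mex{1,0,1,1} = 2
G(10) = mex{2,1,2,0} = 3
G(11) = mex{3,0,0,1} = 2
G(12) = mex{2,1,1,2} = 0
G(13) = mex{0,2,0,0} = 1
G(14) = mex{1,3,1,1} = 0
G(15) = mex{0,2,2,0} = 1
G(16) = mex{1,0,3,1} = 2
G(17) = mex{2,1,2,2} = 0
G(18) = mex{0,0,0,3} = 1
G(19) = mex{1,1,1,2} = 0
G(20) = mex{0,2,0,0} = 1
G(21) = mex{1,0,1,1} = 2
G(22) = mex{2,1,2,0} = 3
P-positions are exactly the n with G(n) = 0.

0, 2, 5, 7, 12, 14, 17, 19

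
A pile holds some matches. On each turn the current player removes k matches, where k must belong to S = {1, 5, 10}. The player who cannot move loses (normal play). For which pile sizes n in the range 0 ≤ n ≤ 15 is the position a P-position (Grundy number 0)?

n :  0  1  2  3  4  5  6  7  8  9 10 11 12 13 14 15
G :  0  1  0  1  0  1  0  1  0  1  2  3  2  3  2  0
P-positions are exactly the n with G(n) = 0.

0, 2, 4, 6, 8, 15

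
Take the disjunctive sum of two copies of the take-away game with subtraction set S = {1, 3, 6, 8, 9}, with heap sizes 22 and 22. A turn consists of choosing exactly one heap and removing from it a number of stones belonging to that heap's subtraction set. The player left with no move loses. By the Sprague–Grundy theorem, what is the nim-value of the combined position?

All heaps use S = {1, 3, 6, 8, 9}:
G(0) = 0
G(1) = mex{0} = 1
G(2) = mex{1} = 0
G(3) = mex{0,0} = 1
G(4) = mex{1,1} = 0
G(5) = mex{0,0} = 1
G(6) = mex{1,1,0} = 2
G(7) = mex{2,0,1} = 3
G(8) = mex{3,1,0,0} = 2
G(9) = mex{2,2,1,1,0} = 3
G(10) = mex{3,3,0,0,1} = 2
G(11) = mex{2,2,1,1,0} = 3
G(12) = mex{3,3,2,0,1} = 4
G(13) = mex{4,2,3,1,0} = 5
G(14) = mex{5,3,2,2,1} = 0
G(15) = mex{0,4,3,3,2} = 1
G(16) = mex{1,5,2,2,3} = 0
G(17) = mex{0,0,3,3,2} = 1
G(18) = mex{1,1,4,2,3} = 0
G(19) = mex{0,0,5,3,2} = 1
G(20) = mex{1,1,0,4,3} = 2
G(21) = mex{2,0,1,5,4} = 3
G(22) = mex{3,1,0,0,5} = 2
Heap A: G(22) = 2.
Heap B: G(22) = 2.
Combined Grundy value = 2 ⊕ 2 = 0.

0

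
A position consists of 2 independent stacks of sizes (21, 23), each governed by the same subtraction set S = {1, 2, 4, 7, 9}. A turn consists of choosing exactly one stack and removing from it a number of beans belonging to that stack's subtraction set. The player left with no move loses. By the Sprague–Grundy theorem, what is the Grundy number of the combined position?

5

All stacks use S = {1, 2, 4, 7, 9}:
G(0) = 0
G(1) = mex{0} = 1
G(2) = mex{1,0} = 2
G(3) = mex{2,1} = 0
G(4) = mex{0,2,0} = 1
G(5) = mex{1,0,1} = 2
G(6) = mex{2,1,2} = 0
G(7) = mex{0,2,0,0} = 1
G(8) = mex{1,0,1,1} = 2
G(9) = mex{2,1,2,2,0} = 3
G(10) = mex{3,2,0,0,1} = 4
G(11) = mex{4,3,1,1,2} = 0
G(12) = mex{0,4,2,2,0} = 1
G(13) = mex{1,0,3,0,1} = 2
G(14) = mex{2,1,4,1,2} = 0
G(15) = mex{0,2,0,2,0} = 1
G(16) = mex{1,0,1,3,1} = 2
G(17) = mex{2,1,2,4,2} = 0
G(18) = mex{0,2,0,0,3} = 1
G(19) = mex{1,0,1,1,4} = 2
G(20) = mex{2,1,2,2,0} = 3
G(21) = mex{3,2,0,0,1} = 4
G(22) = mex{4,3,1,1,2} = 0
G(23) = mex{0,4,2,2,0} = 1
Stack A: G(21) = 4.
Stack B: G(23) = 1.
Combined Grundy value = 4 ⊕ 1 = 5.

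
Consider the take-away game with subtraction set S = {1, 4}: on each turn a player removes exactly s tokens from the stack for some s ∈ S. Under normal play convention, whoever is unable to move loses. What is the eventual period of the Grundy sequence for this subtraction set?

G(0) = 0
G(1) = mex{0} = 1
G(2) = mex{1} = 0
G(3) = mex{0} = 1
G(4) = mex{1,0} = 2
G(5) = mex{2,1} = 0
G(6) = mex{0,0} = 1
G(7) = mex{1,1} = 0
G(8) = mex{0,2} = 1
G(9) = mex{1,0} = 2
G(10) = mex{2,1} = 0
G(11) = mex{0,0} = 1
G(12) = mex{1,1} = 0
G(13) = mex{0,2} = 1
G(14) = mex{1,0} = 2
G(n+5) = G(n) holds for n = 0,…,3 (a full window of length max(S) = 4), so the sequence is purely periodic with period 5.

5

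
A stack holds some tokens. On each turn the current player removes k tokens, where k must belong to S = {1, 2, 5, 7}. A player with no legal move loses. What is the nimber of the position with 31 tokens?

G(0) = 0
G(1) = mex{0} = 1
G(2) = mex{1,0} = 2
G(3) = mex{2,1} = 0
G(4) = mex{0,2} = 1
G(5) = mex{1,0,0} = 2
G(6) = mex{2,1,1} = 0
G(7) = mex{0,2,2,0} = 1
G(8) = mex{1,0,0,1} = 2
G(9) = mex{2,1,1,2} = 0
G(10) = mex{0,2,2,0} = 1
G(11) = mex{1,0,0,1} = 2
G(12) = mex{2,1,1,2} = 0
G(13) = mex{0,2,2,0} = 1
G(14) = mex{1,0,0,1} = 2
G(15) = mex{2,1,1,2} = 0
G(16) = mex{0,2,2,0} = 1
G(17) = mex{1,0,0,1} = 2
G(18) = mex{2,1,1,2} = 0
G(19) = mex{0,2,2,0} = 1
G(20) = mex{1,0,0,1} = 2
G(21) = mex{2,1,1,2} = 0
G(22) = mex{0,2,2,0} = 1
G(23) = mex{1,0,0,1} = 2
G(24) = mex{2,1,1,2} = 0
G(25) = mex{0,2,2,0} = 1
G(26) = mex{1,0,0,1} = 2
G(27) = mex{2,1,1,2} = 0
G(28) = mex{0,2,2,0} = 1
G(29) = mex{1,0,0,1} = 2
G(30) = mex{2,1,1,2} = 0
G(31) = mex{0,2,2,0} = 1

1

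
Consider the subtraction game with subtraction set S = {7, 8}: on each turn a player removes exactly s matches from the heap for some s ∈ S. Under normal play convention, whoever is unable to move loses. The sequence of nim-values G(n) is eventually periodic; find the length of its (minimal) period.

15

G(0) = 0
G(1) = mex{} = 0
G(2) = mex{} = 0
G(3) = mex{} = 0
G(4) = mex{} = 0
G(5) = mex{} = 0
G(6) = mex{} = 0
G(7) = mex{0} = 1
G(8) = mex{0,0} = 1
G(9) = mex{0,0} = 1
G(10) = mex{0,0} = 1
G(11) = mex{0,0} = 1
G(12) = mex{0,0} = 1
G(13) = mex{0,0} = 1
G(14) = mex{1,0} = 2
G(15) = mex{1,1} = 0
G(16) = mex{1,1} = 0
G(17) = mex{1,1} = 0
G(18) = mex{1,1} = 0
G(19) = mex{1,1} = 0
G(20) = mex{1,1} = 0
G(21) = mex{2,1} = 0
G(22) = mex{0,2} = 1
G(23) = mex{0,0} = 1
G(24) = mex{0,0} = 1
G(25) = mex{0,0} = 1
G(26) = mex{0,0} = 1
G(27) = mex{0,0} = 1
G(28) = mex{0,0} = 1
G(29) = mex{1,0} = 2
G(30) = mex{1,1} = 0
G(31) = mex{1,1} = 0
G(n+15) = G(n) holds for n = 0,…,7 (a full window of length max(S) = 8), so the sequence is purely periodic with period 15.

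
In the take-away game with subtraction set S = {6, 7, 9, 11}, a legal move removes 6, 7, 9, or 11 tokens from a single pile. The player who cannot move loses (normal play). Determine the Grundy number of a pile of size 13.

2

n :  0  1  2  3  4  5  6  7  8  9 10 11 12 13
G :  0  0  0  0  0  0  1  1  1  1  1  1  2  2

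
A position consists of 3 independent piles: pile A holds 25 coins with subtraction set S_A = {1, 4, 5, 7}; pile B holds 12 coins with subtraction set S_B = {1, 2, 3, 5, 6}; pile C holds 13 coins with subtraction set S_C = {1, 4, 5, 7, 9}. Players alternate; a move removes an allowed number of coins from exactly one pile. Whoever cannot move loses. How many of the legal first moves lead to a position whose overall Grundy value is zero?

Pile A, S = {1, 4, 5, 7}:
G(0) = 0
G(1) = mex{0} = 1
G(2) = mex{1} = 0
G(3) = mex{0} = 1
G(4) = mex{1,0} = 2
G(5) = mex{2,1,0} = 3
G(6) = mex{3,0,1} = 2
G(7) = mex{2,1,0,0} = 3
G(8) = mex{3,2,1,1} = 0
G(9) = mex{0,3,2,0} = 1
G(10) = mex{1,2,3,1} = 0
G(11) = mex{0,3,2,2} = 1
G(12) = mex{1,0,3,3} = 2
G(13) = mex{2,1,0,2} = 3
G(14) = mex{3,0,1,3} = 2
G(15) = mex{2,1,0,0} = 3
G(16) = mex{3,2,1,1} = 0
G(17) = mex{0,3,2,0} = 1
G(18) = mex{1,2,3,1} = 0
G(19) = mex{0,3,2,2} = 1
G(20) = mex{1,0,3,3} = 2
G(21) = mex{2,1,0,2} = 3
G(22) = mex{3,0,1,3} = 2
G(23) = mex{2,1,0,0} = 3
G(24) = mex{3,2,1,1} = 0
G(25) = mex{0,3,2,0} = 1
G_A(25) = 1.
Pile B, S = {1, 2, 3, 5, 6}:
G(0) = 0
G(1) = mex{0} = 1
G(2) = mex{1,0} = 2
G(3) = mex{2,1,0} = 3
G(4) = mex{3,2,1} = 0
G(5) = mex{0,3,2,0} = 1
G(6) = mex{1,0,3,1,0} = 2
G(7) = mex{2,1,0,2,1} = 3
G(8) = mex{3,2,1,3,2} = 0
G(9) = mex{0,3,2,0,3} = 1
G(10) = mex{1,0,3,1,0} = 2
G(11) = mex{2,1,0,2,1} = 3
G(12) = mex{3,2,1,3,2} = 0
G_B(12) = 0.
Pile C, S = {1, 4, 5, 7, 9}:
n :  0  1  2  3  4  5  6  7  8  9 10 11 12 13
G :  0  1  0  1  2  3  2  3  0  1  0  1  2  3
G_C(13) = 3.
Combined Grundy value = 1 ⊕ 0 ⊕ 3 = 2.
A winning move leaves total XOR = 0, i.e. changes one component's Grundy value g to g ⊕ X where X is the current total.
Pile A: need g' = 1⊕2 = 3. Options: 25−1→G=0, 25−4→G=3, 25−5→G=2, 25−7→G=0. Hits: 1.
Pile B: need g' = 0⊕2 = 2. Options: 12−1→G=3, 12−2→G=2, 12−3→G=1, 12−5→G=3, 12−6→G=2. Hits: 2.
Pile C: need g' = 3⊕2 = 1. Options: 13−1→G=2, 13−4→G=1, 13−5→G=0, 13−7→G=2, 13−9→G=2. Hits: 1.

4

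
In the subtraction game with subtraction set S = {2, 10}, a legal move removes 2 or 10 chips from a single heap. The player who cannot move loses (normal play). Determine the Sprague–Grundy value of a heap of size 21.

G(0) = 0
G(1) = mex{} = 0
G(2) = mex{0} = 1
G(3) = mex{0} = 1
G(4) = mex{1} = 0
G(5) = mex{1} = 0
G(6) = mex{0} = 1
G(7) = mex{0} = 1
G(8) = mex{1} = 0
G(9) = mex{1} = 0
G(10) = mex{0,0} = 1
G(11) = mex{0,0} = 1
G(12) = mex{1,1} = 0
G(13) = mex{1,1} = 0
G(14) = mex{0,0} = 1
G(15) = mex{0,0} = 1
G(16) = mex{1,1} = 0
G(17) = mex{1,1} = 0
G(18) = mex{0,0} = 1
G(19) = mex{0,0} = 1
G(20) = mex{1,1} = 0
G(21) = mex{1,1} = 0

0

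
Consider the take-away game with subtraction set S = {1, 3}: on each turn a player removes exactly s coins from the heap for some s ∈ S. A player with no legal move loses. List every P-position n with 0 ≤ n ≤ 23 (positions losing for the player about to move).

G(0) = 0
G(1) = mex{0} = 1
G(2) = mex{1} = 0
G(3) = mex{0,0} = 1
G(4) = mex{1,1} = 0
G(5) = mex{0,0} = 1
G(6) = mex{1,1} = 0
G(7) = mex{0,0} = 1
G(8) = mex{1,1} = 0
G(9) = mex{0,0} = 1
G(10) = mex{1,1} = 0
G(11) = mex{0,0} = 1
G(12) = mex{1,1} = 0
G(13) = mex{0,0} = 1
G(14) = mex{1,1} = 0
G(15) = mex{0,0} = 1
G(16) = mex{1,1} = 0
G(17) = mex{0,0} = 1
G(18) = mex{1,1} = 0
G(19) = mex{0,0} = 1
G(20) = mex{1,1} = 0
G(21) = mex{0,0} = 1
G(22) = mex{1,1} = 0
G(23) = mex{0,0} = 1
P-positions are exactly the n with G(n) = 0.

0, 2, 4, 6, 8, 10, 12, 14, 16, 18, 20, 22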